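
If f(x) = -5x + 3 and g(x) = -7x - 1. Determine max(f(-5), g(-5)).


f(-5) = 28
g(-5) = 34
max = 34

34


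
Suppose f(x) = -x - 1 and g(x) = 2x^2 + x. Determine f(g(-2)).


g(-2) = 6
f(6) = -7

-7


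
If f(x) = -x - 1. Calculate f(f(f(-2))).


f(-2) = 1
f(1) = -2
f(-2) = 1

1


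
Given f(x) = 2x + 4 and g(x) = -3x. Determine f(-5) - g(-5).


f(-5) = -6
g(-5) = 15
Difference = -21

-21


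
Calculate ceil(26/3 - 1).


26/3 = 8.6667
8.6667 - 1 = 7.6667
ceil(7.6667) = 8

8


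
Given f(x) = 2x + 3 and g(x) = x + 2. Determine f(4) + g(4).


f(4) = 11
g(4) = 6
Sum = 17

17


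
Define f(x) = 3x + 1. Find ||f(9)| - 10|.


f(9) = 28
|28| = 28
|28 - 10| = 18

18


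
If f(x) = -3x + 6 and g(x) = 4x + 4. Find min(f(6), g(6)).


f(6) = -12
g(6) = 28
min = -12

-12


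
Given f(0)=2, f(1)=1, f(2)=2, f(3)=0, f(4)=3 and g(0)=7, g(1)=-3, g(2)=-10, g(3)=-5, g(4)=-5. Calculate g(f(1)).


f(1) = 1
g(1) = -3

-3


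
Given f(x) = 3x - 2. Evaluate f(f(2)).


f(2) = 4
f(4) = 10

10


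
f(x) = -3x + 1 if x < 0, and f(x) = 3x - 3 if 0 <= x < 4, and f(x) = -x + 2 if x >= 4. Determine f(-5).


-5 satisfies x < 0
f(-5) = 16

16


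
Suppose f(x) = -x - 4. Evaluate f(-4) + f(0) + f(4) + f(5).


f(-4) = 0
f(0) = -4
f(4) = -8
f(5) = -9
Sum = -21

-21


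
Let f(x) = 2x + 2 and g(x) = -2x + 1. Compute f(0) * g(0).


f(0) = 2
g(0) = 1
Product = 2

2


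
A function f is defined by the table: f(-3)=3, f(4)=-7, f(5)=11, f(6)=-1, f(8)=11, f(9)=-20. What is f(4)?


Reading from the table at x = 4

-7


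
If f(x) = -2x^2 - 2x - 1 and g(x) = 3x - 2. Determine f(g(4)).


g(4) = 10
f(10) = (-2)*(10)^2 - 2*(10) - 1 = -221

-221


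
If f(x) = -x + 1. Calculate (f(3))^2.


f(3) = -2
(-2)^2 = 4

4


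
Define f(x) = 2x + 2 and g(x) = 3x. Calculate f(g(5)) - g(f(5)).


-4


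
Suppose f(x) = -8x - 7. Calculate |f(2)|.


23


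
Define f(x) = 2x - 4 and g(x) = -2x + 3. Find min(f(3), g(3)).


-3


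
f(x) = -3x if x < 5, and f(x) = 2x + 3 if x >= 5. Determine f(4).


4 satisfies x < 5
f(4) = -12

-12


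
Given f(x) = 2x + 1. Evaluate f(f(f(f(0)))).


f(0) = 1
f(1) = 3
f(3) = 7
f(7) = 15

15


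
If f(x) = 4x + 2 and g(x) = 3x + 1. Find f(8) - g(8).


9


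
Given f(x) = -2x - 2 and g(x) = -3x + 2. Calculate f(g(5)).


g(5) = -13
f(-13) = 24

24


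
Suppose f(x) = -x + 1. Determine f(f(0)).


f(0) = 1
f(1) = 0

0


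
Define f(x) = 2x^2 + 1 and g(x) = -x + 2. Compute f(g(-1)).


g(-1) = 3
f(3) = 2*(3)^2 + 1 = 19

19


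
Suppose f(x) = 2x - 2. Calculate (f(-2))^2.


36


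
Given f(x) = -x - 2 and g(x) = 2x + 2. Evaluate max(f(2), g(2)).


6


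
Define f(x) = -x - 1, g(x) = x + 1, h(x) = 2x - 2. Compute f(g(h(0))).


h(0) = -2
g(-2) = -1
f(-1) = 0

0


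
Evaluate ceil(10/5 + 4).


6


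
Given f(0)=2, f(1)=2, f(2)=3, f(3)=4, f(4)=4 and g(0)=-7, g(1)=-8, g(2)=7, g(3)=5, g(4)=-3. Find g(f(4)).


-3


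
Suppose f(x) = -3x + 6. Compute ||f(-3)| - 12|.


f(-3) = 15
|15| = 15
|15 - 12| = 3

3


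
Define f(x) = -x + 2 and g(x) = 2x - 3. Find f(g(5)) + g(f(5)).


-14


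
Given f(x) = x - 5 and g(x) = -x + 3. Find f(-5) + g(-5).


f(-5) = -10
g(-5) = 8
Sum = -2

-2


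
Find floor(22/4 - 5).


0


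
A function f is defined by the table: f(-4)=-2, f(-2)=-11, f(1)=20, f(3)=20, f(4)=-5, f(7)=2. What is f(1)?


Reading from the table at x = 1

20


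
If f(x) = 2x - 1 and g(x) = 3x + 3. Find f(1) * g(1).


f(1) = 1
g(1) = 6
Product = 6

6


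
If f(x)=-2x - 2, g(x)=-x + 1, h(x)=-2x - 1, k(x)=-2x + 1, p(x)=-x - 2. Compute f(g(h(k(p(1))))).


p(1) = -3
k(-3) = 7
h(7) = -15
g(-15) = 16
f(16) = -34

-34


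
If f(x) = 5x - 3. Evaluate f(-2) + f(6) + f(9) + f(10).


f(-2) = -13
f(6) = 27
f(9) = 42
f(10) = 47
Sum = 103

103


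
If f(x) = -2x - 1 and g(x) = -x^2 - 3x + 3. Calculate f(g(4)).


g(4) = -25
f(-25) = 49

49


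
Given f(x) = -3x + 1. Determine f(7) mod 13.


6


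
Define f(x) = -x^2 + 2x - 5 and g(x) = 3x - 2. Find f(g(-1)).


-40


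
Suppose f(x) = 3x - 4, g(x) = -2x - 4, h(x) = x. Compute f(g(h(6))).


h(6) = 6
g(6) = -16
f(-16) = -52

-52


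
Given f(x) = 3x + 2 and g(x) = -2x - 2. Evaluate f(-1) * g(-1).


f(-1) = -1
g(-1) = 0
Product = 0

0


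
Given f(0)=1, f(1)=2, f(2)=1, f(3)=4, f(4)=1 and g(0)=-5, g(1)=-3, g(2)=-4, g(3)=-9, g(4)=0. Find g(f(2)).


f(2) = 1
g(1) = -3

-3


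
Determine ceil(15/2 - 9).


-1


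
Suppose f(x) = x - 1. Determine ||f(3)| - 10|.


f(3) = 2
|2| = 2
|2 - 10| = 8

8


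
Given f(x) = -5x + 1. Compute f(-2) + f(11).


f(-2) = 11
f(11) = -54
Sum = -43

-43


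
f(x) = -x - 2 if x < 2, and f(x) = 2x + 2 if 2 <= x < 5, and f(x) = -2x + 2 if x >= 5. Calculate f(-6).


-6 satisfies x < 2
f(-6) = 4

4


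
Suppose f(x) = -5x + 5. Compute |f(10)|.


f(10) = -45
|-45| = 45

45


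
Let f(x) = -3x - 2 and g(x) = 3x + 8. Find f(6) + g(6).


f(6) = -20
g(6) = 26
Sum = 6

6


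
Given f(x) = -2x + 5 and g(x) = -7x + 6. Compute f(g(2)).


g(2) = -8
f(-8) = 21

21


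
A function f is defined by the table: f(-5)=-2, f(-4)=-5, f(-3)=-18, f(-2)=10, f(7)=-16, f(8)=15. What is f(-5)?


-2


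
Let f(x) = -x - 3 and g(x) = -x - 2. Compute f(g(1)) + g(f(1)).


f(g(1)) = 0
g(f(1)) = 2
Sum = 2

2


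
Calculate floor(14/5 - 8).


-6


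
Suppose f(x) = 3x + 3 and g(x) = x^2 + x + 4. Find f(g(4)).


g(4) = 24
f(24) = 75

75


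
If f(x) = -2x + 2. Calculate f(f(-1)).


f(-1) = 4
f(4) = -6

-6


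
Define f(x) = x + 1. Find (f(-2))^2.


f(-2) = -1
(-1)^2 = 1

1


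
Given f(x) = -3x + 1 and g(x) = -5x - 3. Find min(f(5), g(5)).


-28


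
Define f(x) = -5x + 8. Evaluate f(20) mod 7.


f(20) = -92
-92 mod 7 = 6

6


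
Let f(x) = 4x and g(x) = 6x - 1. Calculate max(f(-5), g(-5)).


-20


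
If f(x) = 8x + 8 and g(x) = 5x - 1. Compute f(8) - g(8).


f(8) = 72
g(8) = 39
Difference = 33

33


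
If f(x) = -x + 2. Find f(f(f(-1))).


f(-1) = 3
f(3) = -1
f(-1) = 3

3


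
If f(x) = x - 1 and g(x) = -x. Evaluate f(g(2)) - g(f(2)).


f(g(2)) = -3
g(f(2)) = -1
Difference = -2

-2


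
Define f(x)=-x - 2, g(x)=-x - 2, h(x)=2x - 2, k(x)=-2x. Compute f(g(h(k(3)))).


-14


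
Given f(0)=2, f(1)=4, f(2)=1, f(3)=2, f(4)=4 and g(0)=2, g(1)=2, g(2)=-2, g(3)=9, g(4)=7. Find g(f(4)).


f(4) = 4
g(4) = 7

7


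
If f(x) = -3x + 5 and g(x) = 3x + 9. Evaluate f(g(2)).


g(2) = 15
f(15) = -40

-40


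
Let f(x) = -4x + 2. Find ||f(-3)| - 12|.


f(-3) = 14
|14| = 14
|14 - 12| = 2

2


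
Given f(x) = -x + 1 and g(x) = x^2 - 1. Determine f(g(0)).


g(0) = -1
f(-1) = 2

2


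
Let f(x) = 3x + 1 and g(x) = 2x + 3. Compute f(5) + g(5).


f(5) = 16
g(5) = 13
Sum = 29

29


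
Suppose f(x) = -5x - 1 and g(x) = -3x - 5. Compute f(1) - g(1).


f(1) = -6
g(1) = -8
Difference = 2

2


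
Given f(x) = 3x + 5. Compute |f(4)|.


f(4) = 17
|17| = 17

17


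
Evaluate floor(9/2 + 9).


9/2 = 4.5
4.5 + 9 = 13.5
floor(13.5) = 13

13


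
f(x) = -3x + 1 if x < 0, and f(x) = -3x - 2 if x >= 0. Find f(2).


2 satisfies x >= 0
f(2) = -8

-8


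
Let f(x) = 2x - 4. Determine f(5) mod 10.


f(5) = 6
6 mod 10 = 6

6


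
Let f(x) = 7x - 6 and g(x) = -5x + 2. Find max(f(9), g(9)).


f(9) = 57
g(9) = -43
max = 57

57


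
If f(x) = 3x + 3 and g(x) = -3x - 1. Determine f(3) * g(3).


-120


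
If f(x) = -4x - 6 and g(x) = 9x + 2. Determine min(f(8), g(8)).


-38


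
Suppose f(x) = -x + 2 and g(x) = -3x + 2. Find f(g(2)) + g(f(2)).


f(g(2)) = 6
g(f(2)) = 2
Sum = 8

8


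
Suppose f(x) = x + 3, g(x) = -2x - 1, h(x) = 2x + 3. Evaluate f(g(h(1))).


h(1) = 5
g(5) = -11
f(-11) = -8

-8


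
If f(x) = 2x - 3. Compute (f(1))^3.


f(1) = -1
(-1)^3 = -1

-1


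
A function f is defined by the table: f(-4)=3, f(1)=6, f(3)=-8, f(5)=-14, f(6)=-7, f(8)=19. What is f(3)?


Reading from the table at x = 3

-8


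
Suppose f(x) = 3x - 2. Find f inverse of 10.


Solve 3x - 2 = 10
x = (10 + 2) / 3 = 4

4


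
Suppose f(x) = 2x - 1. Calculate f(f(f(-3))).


-31


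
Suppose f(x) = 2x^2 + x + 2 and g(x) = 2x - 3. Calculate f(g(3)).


g(3) = 3
f(3) = 2*(3)^2 + 1*(3) + 2 = 23

23


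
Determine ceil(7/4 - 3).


-1


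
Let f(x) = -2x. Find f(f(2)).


8


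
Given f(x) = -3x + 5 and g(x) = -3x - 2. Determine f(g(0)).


g(0) = -2
f(-2) = 11

11


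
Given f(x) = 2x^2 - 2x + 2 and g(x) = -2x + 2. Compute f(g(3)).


g(3) = -4
f(-4) = 2*(-4)^2 - 2*(-4) + 2 = 42

42


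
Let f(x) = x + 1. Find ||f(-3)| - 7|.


f(-3) = -2
|-2| = 2
|2 - 7| = 5

5


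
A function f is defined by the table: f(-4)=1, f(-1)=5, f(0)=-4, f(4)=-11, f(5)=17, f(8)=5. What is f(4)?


Reading from the table at x = 4

-11


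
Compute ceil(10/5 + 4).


10/5 = 2
2 + 4 = 6
ceil(6) = 6

6


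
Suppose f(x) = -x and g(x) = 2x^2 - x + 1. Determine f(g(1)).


g(1) = 2
f(2) = -2

-2


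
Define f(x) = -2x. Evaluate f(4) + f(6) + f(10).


-40


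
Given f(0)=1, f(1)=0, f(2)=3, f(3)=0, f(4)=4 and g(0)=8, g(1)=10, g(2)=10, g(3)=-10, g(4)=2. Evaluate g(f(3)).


8


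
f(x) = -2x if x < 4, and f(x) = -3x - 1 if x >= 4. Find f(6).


6 satisfies x >= 4
f(6) = -19

-19


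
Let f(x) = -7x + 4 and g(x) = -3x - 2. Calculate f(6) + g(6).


f(6) = -38
g(6) = -20
Sum = -58

-58


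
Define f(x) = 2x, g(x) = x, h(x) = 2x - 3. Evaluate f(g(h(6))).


h(6) = 9
g(9) = 9
f(9) = 18

18


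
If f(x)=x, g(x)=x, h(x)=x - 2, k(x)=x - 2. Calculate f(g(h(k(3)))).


k(3) = 1
h(1) = -1
g(-1) = -1
f(-1) = -1

-1


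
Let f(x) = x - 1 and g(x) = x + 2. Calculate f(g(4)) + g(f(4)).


f(g(4)) = 5
g(f(4)) = 5
Sum = 10

10


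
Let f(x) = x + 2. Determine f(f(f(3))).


f(3) = 5
f(5) = 7
f(7) = 9

9


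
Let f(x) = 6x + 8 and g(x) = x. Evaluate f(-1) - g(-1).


3


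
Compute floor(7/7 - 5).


-4


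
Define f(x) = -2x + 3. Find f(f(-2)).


f(-2) = 7
f(7) = -11

-11


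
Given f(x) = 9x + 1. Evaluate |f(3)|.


28


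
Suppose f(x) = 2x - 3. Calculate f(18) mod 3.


f(18) = 33
33 mod 3 = 0

0


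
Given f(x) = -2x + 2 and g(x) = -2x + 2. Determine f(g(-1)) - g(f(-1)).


f(g(-1)) = -6
g(f(-1)) = -6
Difference = 0

0


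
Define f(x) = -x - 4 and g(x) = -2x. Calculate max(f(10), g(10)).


f(10) = -14
g(10) = -20
max = -14

-14


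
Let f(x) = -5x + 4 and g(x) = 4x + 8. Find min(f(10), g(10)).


f(10) = -46
g(10) = 48
min = -46

-46


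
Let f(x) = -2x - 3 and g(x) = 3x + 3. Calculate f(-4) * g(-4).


-45


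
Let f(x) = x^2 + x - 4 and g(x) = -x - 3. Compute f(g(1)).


8


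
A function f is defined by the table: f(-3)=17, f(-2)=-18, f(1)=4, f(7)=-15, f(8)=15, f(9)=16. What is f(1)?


Reading from the table at x = 1

4


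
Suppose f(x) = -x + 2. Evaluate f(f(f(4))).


-2


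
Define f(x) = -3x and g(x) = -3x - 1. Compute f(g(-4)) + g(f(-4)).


-70


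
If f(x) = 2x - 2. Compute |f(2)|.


f(2) = 2
|2| = 2

2


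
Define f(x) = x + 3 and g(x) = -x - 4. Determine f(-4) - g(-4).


-1


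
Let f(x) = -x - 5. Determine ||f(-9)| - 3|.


f(-9) = 4
|4| = 4
|4 - 3| = 1

1


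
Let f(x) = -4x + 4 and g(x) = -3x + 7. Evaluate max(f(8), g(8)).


f(8) = -28
g(8) = -17
max = -17

-17


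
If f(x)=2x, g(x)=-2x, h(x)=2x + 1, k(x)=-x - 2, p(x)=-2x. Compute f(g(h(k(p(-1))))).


p(-1) = 2
k(2) = -4
h(-4) = -7
g(-7) = 14
f(14) = 28

28


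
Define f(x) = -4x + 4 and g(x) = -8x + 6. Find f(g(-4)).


-148


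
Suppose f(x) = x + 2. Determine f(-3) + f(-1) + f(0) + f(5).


f(-3) = -1
f(-1) = 1
f(0) = 2
f(5) = 7
Sum = 9

9


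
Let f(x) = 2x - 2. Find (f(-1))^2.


f(-1) = -4
(-4)^2 = 16

16


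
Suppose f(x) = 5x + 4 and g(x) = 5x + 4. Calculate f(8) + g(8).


f(8) = 44
g(8) = 44
Sum = 88

88


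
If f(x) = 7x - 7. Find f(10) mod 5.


f(10) = 63
63 mod 5 = 3

3


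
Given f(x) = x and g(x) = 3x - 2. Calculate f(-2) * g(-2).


f(-2) = -2
g(-2) = -8
Product = 16

16


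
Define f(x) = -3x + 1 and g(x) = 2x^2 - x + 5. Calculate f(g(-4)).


g(-4) = 41
f(41) = -122

-122


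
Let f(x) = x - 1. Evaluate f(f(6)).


f(6) = 5
f(5) = 4

4


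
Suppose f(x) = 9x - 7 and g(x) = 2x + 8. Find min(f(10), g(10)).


f(10) = 83
g(10) = 28
min = 28

28


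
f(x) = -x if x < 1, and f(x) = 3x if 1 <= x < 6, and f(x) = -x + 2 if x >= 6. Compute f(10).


10 satisfies x >= 6
f(10) = -8

-8


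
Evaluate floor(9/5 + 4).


9/5 = 1.8
1.8 + 4 = 5.8
floor(5.8) = 5

5


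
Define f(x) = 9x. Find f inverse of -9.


Solve 9x = -9
x = (-9) / 9 = -1

-1


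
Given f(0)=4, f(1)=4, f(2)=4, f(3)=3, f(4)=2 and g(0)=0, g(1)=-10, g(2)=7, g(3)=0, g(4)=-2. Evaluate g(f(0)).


f(0) = 4
g(4) = -2

-2


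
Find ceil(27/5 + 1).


7


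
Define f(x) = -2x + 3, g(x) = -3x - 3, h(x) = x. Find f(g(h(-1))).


h(-1) = -1
g(-1) = 0
f(0) = 3

3


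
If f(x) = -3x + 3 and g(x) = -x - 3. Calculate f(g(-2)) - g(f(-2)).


f(g(-2)) = 6
g(f(-2)) = -12
Difference = 18

18


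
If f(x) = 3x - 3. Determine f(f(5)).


f(5) = 12
f(12) = 33

33


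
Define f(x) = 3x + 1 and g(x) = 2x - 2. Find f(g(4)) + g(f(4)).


f(g(4)) = 19
g(f(4)) = 24
Sum = 43

43


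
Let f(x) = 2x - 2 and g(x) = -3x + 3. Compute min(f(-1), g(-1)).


-4


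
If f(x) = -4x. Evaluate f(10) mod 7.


f(10) = -40
-40 mod 7 = 2

2


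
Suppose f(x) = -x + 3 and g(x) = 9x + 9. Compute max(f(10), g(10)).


f(10) = -7
g(10) = 99
max = 99

99


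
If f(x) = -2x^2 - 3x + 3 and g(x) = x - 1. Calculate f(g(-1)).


1


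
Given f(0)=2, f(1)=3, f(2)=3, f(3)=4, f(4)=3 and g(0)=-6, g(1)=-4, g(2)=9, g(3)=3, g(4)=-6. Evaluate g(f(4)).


3


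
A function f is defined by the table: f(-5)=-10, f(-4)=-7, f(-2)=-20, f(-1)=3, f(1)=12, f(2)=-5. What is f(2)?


Reading from the table at x = 2

-5


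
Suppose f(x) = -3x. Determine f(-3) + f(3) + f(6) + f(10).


f(-3) = 9
f(3) = -9
f(6) = -18
f(10) = -30
Sum = -48

-48


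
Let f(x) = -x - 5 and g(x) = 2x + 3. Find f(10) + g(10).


f(10) = -15
g(10) = 23
Sum = 8

8


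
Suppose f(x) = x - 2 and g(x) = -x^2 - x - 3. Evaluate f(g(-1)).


g(-1) = -3
f(-3) = -5

-5


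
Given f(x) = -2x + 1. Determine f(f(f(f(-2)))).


f(-2) = 5
f(5) = -9
f(-9) = 19
f(19) = -37

-37


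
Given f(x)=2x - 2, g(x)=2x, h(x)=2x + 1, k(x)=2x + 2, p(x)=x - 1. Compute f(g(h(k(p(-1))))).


-14


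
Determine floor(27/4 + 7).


13


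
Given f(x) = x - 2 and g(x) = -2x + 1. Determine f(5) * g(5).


f(5) = 3
g(5) = -9
Product = -27

-27


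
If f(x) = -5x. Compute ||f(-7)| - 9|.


f(-7) = 35
|35| = 35
|35 - 9| = 26

26


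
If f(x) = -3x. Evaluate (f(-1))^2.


f(-1) = 3
(3)^2 = 9

9


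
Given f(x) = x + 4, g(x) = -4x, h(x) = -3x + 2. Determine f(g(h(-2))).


-28


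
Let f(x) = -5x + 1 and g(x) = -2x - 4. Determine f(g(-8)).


g(-8) = 12
f(12) = -59

-59


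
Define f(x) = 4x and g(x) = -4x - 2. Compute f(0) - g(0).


f(0) = 0
g(0) = -2
Difference = 2

2


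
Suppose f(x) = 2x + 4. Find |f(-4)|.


f(-4) = -4
|-4| = 4

4


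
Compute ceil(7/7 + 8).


7/7 = 1
1 + 8 = 9
ceil(9) = 9

9


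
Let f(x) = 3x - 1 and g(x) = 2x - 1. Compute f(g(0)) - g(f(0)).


f(g(0)) = -4
g(f(0)) = -3
Difference = -1

-1


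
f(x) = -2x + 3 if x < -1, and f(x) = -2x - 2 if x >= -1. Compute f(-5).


-5 satisfies x < -1
f(-5) = 13

13


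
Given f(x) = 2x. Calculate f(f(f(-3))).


f(-3) = -6
f(-6) = -12
f(-12) = -24

-24


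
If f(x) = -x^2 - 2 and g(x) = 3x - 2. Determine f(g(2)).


g(2) = 4
f(4) = (-1)*(4)^2 - 2 = -18

-18


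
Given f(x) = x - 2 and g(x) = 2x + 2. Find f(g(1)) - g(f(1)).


2


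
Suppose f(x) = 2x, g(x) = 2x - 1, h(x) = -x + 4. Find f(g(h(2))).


h(2) = 2
g(2) = 3
f(3) = 6

6


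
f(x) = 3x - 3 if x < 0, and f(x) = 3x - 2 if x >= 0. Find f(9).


9 satisfies x >= 0
f(9) = 25

25


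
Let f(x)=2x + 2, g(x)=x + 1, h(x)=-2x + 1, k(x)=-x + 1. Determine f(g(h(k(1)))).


k(1) = 0
h(0) = 1
g(1) = 2
f(2) = 6

6


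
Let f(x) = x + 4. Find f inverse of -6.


Solve x + 4 = -6
x = (-6 - 4) / 1 = -10

-10


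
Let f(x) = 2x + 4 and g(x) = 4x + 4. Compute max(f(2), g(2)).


f(2) = 8
g(2) = 12
max = 12

12


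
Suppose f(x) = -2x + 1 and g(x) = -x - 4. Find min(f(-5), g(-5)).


1


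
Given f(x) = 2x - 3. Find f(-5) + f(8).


0


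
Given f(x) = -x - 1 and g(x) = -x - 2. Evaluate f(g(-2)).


-1


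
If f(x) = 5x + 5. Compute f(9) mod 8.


f(9) = 50
50 mod 8 = 2

2


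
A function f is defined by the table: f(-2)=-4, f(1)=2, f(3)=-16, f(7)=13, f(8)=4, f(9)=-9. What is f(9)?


-9


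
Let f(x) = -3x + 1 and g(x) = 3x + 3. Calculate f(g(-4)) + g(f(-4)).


f(g(-4)) = 28
g(f(-4)) = 42
Sum = 70

70


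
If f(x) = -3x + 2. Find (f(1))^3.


-1


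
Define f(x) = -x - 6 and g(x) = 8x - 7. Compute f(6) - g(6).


f(6) = -12
g(6) = 41
Difference = -53

-53


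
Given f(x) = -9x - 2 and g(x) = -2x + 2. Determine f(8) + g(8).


f(8) = -74
g(8) = -14
Sum = -88

-88


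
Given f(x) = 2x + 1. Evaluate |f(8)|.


f(8) = 17
|17| = 17

17


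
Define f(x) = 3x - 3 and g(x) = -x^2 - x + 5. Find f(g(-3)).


g(-3) = -1
f(-1) = -6

-6


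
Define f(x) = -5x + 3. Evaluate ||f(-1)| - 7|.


f(-1) = 8
|8| = 8
|8 - 7| = 1

1


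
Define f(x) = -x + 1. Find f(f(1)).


f(1) = 0
f(0) = 1

1


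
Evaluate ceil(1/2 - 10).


1/2 = 0.5
0.5 - 10 = -9.5
ceil(-9.5) = -9

-9


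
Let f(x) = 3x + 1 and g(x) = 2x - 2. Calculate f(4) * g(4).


f(4) = 13
g(4) = 6
Product = 78

78


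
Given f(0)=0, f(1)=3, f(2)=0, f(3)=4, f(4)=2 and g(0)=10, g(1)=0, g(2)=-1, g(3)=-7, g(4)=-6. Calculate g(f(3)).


f(3) = 4
g(4) = -6

-6


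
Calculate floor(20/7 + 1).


20/7 = 2.8571
2.8571 + 1 = 3.8571
floor(3.8571) = 3

3


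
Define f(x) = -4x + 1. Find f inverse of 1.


Solve -4x + 1 = 1
x = (1 - 1) / (-4) = 0

0


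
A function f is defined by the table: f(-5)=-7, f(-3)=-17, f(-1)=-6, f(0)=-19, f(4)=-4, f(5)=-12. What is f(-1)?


Reading from the table at x = -1

-6


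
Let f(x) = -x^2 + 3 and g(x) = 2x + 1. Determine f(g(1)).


g(1) = 3
f(3) = (-1)*(3)^2 + 3 = -6

-6


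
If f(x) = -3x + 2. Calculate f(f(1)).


f(1) = -1
f(-1) = 5

5


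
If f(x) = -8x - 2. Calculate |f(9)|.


74


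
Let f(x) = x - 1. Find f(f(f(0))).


f(0) = -1
f(-1) = -2
f(-2) = -3

-3


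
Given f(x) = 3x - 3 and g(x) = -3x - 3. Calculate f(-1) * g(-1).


f(-1) = -6
g(-1) = 0
Product = 0

0


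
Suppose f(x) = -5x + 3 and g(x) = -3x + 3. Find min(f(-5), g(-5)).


f(-5) = 28
g(-5) = 18
min = 18

18


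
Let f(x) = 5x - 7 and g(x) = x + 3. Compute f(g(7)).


g(7) = 10
f(10) = 43

43


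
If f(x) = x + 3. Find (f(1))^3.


f(1) = 4
(4)^3 = 64

64


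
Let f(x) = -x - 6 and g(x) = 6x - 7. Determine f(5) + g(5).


f(5) = -11
g(5) = 23
Sum = 12

12


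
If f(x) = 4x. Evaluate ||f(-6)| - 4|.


f(-6) = -24
|-24| = 24
|24 - 4| = 20

20


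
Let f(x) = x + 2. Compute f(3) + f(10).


f(3) = 5
f(10) = 12
Sum = 17

17


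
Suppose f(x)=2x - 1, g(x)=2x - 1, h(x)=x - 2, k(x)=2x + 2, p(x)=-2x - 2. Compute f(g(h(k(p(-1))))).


p(-1) = 0
k(0) = 2
h(2) = 0
g(0) = -1
f(-1) = -3

-3


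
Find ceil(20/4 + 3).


20/4 = 5
5 + 3 = 8
ceil(8) = 8

8


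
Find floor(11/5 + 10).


12


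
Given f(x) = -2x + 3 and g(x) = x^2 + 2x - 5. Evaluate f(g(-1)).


15


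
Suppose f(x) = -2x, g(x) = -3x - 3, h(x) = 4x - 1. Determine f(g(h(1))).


h(1) = 3
g(3) = -12
f(-12) = 24

24


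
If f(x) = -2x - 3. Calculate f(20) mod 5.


2


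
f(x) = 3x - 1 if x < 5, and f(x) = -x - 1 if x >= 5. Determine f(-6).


-19


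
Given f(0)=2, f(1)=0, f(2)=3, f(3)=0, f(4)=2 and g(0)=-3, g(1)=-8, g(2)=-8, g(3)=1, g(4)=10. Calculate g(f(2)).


1


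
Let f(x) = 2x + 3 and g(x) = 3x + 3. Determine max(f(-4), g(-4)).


f(-4) = -5
g(-4) = -9
max = -5

-5


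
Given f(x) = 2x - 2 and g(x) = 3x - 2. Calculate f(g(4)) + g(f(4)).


f(g(4)) = 18
g(f(4)) = 16
Sum = 34

34


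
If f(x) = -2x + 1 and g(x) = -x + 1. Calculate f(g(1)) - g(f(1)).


f(g(1)) = 1
g(f(1)) = 2
Difference = -1

-1


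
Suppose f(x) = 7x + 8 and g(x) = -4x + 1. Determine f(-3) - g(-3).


f(-3) = -13
g(-3) = 13
Difference = -26

-26


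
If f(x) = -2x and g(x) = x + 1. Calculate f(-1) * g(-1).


f(-1) = 2
g(-1) = 0
Product = 0

0


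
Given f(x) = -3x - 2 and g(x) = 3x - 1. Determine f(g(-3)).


g(-3) = -10
f(-10) = 28

28


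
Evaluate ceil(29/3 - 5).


29/3 = 9.6667
9.6667 - 5 = 4.6667
ceil(4.6667) = 5

5


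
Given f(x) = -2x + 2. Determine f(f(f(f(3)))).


38


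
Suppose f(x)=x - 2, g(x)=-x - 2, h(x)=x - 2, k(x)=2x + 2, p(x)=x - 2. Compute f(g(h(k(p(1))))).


p(1) = -1
k(-1) = 0
h(0) = -2
g(-2) = 0
f(0) = -2

-2


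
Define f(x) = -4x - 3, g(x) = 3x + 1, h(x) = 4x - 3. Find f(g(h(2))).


h(2) = 5
g(5) = 16
f(16) = -67

-67


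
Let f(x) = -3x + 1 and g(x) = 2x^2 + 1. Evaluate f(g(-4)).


g(-4) = 33
f(33) = -98

-98


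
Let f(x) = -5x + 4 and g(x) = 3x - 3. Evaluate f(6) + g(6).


f(6) = -26
g(6) = 15
Sum = -11

-11


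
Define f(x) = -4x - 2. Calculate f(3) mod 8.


f(3) = -14
-14 mod 8 = 2

2


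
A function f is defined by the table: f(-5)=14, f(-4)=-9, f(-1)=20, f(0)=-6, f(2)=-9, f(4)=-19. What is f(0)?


Reading from the table at x = 0

-6


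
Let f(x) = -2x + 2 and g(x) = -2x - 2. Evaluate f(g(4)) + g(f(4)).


f(g(4)) = 22
g(f(4)) = 10
Sum = 32

32


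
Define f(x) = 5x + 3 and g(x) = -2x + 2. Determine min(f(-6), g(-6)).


f(-6) = -27
g(-6) = 14
min = -27

-27


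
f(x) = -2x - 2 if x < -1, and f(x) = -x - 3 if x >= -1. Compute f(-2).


-2 satisfies x < -1
f(-2) = 2

2


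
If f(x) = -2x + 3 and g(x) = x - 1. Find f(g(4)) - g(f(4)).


f(g(4)) = -3
g(f(4)) = -6
Difference = 3

3


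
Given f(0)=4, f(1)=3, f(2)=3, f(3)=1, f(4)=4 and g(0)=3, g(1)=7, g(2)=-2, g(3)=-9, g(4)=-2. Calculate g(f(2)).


f(2) = 3
g(3) = -9

-9


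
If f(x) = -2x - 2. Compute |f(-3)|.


f(-3) = 4
|4| = 4

4


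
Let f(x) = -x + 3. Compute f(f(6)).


6


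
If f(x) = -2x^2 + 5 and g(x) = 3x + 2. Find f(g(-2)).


g(-2) = -4
f(-4) = (-2)*(-4)^2 + 5 = -27

-27


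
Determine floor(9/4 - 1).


9/4 = 2.25
2.25 - 1 = 1.25
floor(1.25) = 1

1


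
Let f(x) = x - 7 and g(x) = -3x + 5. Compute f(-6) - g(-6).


f(-6) = -13
g(-6) = 23
Difference = -36

-36


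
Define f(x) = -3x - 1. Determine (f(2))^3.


-343


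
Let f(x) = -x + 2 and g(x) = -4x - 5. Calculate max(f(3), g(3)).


f(3) = -1
g(3) = -17
max = -1

-1


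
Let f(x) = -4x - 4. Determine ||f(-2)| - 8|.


f(-2) = 4
|4| = 4
|4 - 8| = 4

4


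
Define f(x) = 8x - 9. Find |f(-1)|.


17


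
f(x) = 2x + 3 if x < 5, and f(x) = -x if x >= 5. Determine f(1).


1 satisfies x < 5
f(1) = 5

5


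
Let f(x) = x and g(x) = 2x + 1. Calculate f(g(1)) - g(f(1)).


f(g(1)) = 3
g(f(1)) = 3
Difference = 0

0


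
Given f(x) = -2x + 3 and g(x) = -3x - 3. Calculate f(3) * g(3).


f(3) = -3
g(3) = -12
Product = 36

36


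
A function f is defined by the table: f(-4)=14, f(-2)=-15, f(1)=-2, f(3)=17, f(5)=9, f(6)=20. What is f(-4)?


Reading from the table at x = -4

14


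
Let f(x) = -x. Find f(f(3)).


f(3) = -3
f(-3) = 3

3


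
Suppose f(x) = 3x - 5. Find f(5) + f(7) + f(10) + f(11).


f(5) = 10
f(7) = 16
f(10) = 25
f(11) = 28
Sum = 79

79


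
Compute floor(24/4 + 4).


24/4 = 6
6 + 4 = 10
floor(10) = 10

10


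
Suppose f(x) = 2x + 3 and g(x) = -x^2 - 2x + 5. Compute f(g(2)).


g(2) = -3
f(-3) = -3

-3


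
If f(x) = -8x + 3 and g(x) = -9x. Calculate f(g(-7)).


g(-7) = 63
f(63) = -501

-501


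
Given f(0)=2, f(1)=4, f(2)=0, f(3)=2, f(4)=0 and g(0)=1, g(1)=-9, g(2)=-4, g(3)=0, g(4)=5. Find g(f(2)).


f(2) = 0
g(0) = 1

1


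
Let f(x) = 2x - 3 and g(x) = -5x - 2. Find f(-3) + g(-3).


f(-3) = -9
g(-3) = 13
Sum = 4

4


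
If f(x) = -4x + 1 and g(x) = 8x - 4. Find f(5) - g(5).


f(5) = -19
g(5) = 36
Difference = -55

-55


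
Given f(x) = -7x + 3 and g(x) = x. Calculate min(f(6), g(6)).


f(6) = -39
g(6) = 6
min = -39

-39


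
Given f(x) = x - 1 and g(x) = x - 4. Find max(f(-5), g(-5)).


f(-5) = -6
g(-5) = -9
max = -6

-6


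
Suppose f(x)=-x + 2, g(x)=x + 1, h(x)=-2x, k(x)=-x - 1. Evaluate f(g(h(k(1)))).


k(1) = -2
h(-2) = 4
g(4) = 5
f(5) = -3

-3


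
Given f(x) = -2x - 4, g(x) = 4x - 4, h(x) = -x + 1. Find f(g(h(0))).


-4


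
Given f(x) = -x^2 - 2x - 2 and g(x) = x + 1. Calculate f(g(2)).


g(2) = 3
f(3) = (-1)*(3)^2 - 2*(3) - 2 = -17

-17


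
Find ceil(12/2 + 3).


9


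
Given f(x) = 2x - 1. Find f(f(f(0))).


-7


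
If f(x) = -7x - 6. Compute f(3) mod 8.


f(3) = -27
-27 mod 8 = 5

5


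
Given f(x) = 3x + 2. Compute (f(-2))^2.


f(-2) = -4
(-4)^2 = 16

16


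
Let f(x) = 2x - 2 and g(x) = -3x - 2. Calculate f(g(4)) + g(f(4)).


f(g(4)) = -30
g(f(4)) = -20
Sum = -50

-50


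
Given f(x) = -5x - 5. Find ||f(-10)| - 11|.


f(-10) = 45
|45| = 45
|45 - 11| = 34

34


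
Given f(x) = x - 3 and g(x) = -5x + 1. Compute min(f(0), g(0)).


f(0) = -3
g(0) = 1
min = -3

-3


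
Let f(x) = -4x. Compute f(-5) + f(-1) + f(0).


f(-5) = 20
f(-1) = 4
f(0) = 0
Sum = 24

24


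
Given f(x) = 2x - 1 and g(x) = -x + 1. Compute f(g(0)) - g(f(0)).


f(g(0)) = 1
g(f(0)) = 2
Difference = -1

-1


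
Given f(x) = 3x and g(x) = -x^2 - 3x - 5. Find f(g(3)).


g(3) = -23
f(-23) = -69

-69


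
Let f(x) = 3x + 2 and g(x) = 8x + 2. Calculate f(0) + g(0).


f(0) = 2
g(0) = 2
Sum = 4

4


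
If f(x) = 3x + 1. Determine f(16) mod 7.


0


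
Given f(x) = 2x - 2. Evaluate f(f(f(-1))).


-22


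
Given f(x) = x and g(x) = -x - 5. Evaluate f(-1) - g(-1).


f(-1) = -1
g(-1) = -4
Difference = 3

3


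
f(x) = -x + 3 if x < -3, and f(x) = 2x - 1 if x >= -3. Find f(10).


10 satisfies x >= -3
f(10) = 19

19


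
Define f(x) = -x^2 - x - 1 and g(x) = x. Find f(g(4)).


g(4) = 4
f(4) = (-1)*(4)^2 - 1*(4) - 1 = -21

-21


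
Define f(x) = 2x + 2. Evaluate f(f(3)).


f(3) = 8
f(8) = 18

18


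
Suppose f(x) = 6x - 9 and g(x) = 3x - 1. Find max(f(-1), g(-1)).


f(-1) = -15
g(-1) = -4
max = -4

-4


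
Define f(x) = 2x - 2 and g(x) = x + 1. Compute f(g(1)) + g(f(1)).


3


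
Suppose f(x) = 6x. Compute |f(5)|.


30


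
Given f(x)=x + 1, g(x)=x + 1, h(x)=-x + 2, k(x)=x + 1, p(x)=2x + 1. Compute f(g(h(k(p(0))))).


p(0) = 1
k(1) = 2
h(2) = 0
g(0) = 1
f(1) = 2

2


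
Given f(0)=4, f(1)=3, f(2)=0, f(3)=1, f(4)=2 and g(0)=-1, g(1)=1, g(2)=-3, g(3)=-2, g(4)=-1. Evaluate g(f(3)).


f(3) = 1
g(1) = 1

1


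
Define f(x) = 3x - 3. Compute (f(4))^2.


f(4) = 9
(9)^2 = 81

81


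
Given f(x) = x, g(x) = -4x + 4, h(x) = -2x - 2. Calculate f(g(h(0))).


h(0) = -2
g(-2) = 12
f(12) = 12

12


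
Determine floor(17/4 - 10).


17/4 = 4.25
4.25 - 10 = -5.75
floor(-5.75) = -6

-6


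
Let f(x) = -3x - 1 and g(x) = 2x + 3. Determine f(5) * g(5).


f(5) = -16
g(5) = 13
Product = -208

-208


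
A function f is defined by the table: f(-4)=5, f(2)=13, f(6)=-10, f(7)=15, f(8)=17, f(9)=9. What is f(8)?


Reading from the table at x = 8

17


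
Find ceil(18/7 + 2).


18/7 = 2.5714
2.5714 + 2 = 4.5714
ceil(4.5714) = 5

5


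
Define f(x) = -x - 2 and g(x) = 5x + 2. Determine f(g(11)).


g(11) = 57
f(57) = -59

-59


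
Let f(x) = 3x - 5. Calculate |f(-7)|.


f(-7) = -26
|-26| = 26

26


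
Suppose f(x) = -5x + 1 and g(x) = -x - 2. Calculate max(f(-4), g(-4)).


f(-4) = 21
g(-4) = 2
max = 21

21


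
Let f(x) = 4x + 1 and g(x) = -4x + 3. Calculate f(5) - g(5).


f(5) = 21
g(5) = -17
Difference = 38

38


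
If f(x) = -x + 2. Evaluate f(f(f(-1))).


f(-1) = 3
f(3) = -1
f(-1) = 3

3


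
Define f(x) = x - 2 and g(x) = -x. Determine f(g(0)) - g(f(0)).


f(g(0)) = -2
g(f(0)) = 2
Difference = -4

-4


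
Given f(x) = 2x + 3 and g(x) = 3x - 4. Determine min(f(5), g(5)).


11


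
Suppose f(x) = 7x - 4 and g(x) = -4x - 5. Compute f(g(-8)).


g(-8) = 27
f(27) = 185

185


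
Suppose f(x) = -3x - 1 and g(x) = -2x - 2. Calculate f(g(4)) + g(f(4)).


f(g(4)) = 29
g(f(4)) = 24
Sum = 53

53


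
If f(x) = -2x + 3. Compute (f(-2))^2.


49


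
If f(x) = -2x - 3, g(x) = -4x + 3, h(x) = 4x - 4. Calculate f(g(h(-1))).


h(-1) = -8
g(-8) = 35
f(35) = -73

-73


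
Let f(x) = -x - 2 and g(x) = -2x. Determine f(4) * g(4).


f(4) = -6
g(4) = -8
Product = 48

48


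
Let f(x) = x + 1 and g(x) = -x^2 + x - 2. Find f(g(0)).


-1


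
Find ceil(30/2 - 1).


14


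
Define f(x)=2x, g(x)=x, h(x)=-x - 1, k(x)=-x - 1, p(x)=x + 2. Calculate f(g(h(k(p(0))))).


p(0) = 2
k(2) = -3
h(-3) = 2
g(2) = 2
f(2) = 4

4


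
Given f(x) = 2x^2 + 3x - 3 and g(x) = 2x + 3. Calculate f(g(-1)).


g(-1) = 1
f(1) = 2*(1)^2 + 3*(1) - 3 = 2

2


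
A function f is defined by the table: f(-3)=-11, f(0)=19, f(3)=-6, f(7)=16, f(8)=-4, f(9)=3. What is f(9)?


3


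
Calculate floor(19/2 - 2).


7


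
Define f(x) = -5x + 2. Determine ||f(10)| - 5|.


f(10) = -48
|-48| = 48
|48 - 5| = 43

43


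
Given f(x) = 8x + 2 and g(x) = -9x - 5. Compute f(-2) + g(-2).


-1


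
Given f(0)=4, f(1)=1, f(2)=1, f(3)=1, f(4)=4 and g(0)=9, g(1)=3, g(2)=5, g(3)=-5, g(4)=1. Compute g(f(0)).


f(0) = 4
g(4) = 1

1


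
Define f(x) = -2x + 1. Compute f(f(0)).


-1


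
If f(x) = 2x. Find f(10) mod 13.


7


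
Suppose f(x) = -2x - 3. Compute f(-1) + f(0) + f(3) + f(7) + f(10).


f(-1) = -1
f(0) = -3
f(3) = -9
f(7) = -17
f(10) = -23
Sum = -53

-53


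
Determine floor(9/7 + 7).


9/7 = 1.2857
1.2857 + 7 = 8.2857
floor(8.2857) = 8

8


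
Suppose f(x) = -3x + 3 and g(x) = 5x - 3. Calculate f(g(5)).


g(5) = 22
f(22) = -63

-63


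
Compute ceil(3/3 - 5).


-4


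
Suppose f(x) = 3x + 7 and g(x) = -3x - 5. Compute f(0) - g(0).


f(0) = 7
g(0) = -5
Difference = 12

12


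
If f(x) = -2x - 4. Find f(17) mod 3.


f(17) = -38
-38 mod 3 = 1

1


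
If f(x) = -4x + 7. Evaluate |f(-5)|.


f(-5) = 27
|27| = 27

27


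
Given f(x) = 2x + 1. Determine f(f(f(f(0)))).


15


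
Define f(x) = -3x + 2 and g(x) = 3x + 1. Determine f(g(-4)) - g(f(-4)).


f(g(-4)) = 35
g(f(-4)) = 43
Difference = -8

-8


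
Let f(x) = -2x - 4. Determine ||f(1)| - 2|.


f(1) = -6
|-6| = 6
|6 - 2| = 4

4


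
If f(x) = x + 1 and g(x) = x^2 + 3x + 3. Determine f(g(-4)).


g(-4) = 7
f(7) = 8

8


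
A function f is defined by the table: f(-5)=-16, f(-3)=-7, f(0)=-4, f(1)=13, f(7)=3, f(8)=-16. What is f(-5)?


Reading from the table at x = -5

-16


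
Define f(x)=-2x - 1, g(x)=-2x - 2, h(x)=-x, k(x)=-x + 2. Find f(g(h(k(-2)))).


k(-2) = 4
h(4) = -4
g(-4) = 6
f(6) = -13

-13


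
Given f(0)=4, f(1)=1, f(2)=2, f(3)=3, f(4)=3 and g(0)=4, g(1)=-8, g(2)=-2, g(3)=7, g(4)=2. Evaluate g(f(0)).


f(0) = 4
g(4) = 2

2


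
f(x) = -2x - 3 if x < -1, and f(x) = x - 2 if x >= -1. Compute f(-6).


-6 satisfies x < -1
f(-6) = 9

9


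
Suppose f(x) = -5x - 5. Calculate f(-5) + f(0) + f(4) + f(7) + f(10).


f(-5) = 20
f(0) = -5
f(4) = -25
f(7) = -40
f(10) = -55
Sum = -105

-105


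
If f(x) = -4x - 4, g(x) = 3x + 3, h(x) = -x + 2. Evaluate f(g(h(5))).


h(5) = -3
g(-3) = -6
f(-6) = 20

20


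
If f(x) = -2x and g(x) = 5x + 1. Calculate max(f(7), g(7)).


f(7) = -14
g(7) = 36
max = 36

36


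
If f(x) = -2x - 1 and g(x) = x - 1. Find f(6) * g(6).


f(6) = -13
g(6) = 5
Product = -65

-65


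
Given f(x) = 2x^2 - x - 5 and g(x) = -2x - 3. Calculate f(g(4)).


248


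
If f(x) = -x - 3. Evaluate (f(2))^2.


f(2) = -5
(-5)^2 = 25

25


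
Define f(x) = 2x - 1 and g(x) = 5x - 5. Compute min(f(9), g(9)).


f(9) = 17
g(9) = 40
min = 17

17


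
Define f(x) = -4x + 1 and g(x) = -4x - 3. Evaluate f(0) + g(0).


-2


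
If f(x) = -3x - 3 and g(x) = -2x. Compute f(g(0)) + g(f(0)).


f(g(0)) = -3
g(f(0)) = 6
Sum = 3

3


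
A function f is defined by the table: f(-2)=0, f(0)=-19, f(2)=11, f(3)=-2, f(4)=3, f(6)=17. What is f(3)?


-2


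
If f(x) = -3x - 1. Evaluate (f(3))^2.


f(3) = -10
(-10)^2 = 100

100


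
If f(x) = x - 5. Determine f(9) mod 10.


f(9) = 4
4 mod 10 = 4

4


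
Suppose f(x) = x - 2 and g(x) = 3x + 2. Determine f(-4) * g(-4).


f(-4) = -6
g(-4) = -10
Product = 60

60


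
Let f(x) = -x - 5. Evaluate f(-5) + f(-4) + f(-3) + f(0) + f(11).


f(-5) = 0
f(-4) = -1
f(-3) = -2
f(0) = -5
f(11) = -16
Sum = -24

-24


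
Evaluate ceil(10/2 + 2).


10/2 = 5
5 + 2 = 7
ceil(7) = 7

7


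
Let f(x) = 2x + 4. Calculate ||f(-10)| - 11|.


f(-10) = -16
|-16| = 16
|16 - 11| = 5

5


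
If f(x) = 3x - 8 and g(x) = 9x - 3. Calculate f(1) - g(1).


f(1) = -5
g(1) = 6
Difference = -11

-11


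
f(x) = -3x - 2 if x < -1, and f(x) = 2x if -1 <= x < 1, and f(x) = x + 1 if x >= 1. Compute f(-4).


-4 satisfies x < -1
f(-4) = 10

10


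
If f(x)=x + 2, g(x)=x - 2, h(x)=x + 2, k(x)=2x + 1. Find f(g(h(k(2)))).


k(2) = 5
h(5) = 7
g(7) = 5
f(5) = 7

7


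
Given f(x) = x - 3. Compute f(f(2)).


-4


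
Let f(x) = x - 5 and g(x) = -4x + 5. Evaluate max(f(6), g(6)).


f(6) = 1
g(6) = -19
max = 1

1


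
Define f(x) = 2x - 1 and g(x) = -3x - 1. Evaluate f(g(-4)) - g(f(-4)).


f(g(-4)) = 21
g(f(-4)) = 26
Difference = -5

-5


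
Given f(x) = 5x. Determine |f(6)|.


30


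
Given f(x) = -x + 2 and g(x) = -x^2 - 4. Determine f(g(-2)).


10


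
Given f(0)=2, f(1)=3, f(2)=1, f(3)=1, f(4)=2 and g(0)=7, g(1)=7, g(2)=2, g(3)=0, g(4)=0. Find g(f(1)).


0


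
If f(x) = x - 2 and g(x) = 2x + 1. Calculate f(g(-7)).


g(-7) = -13
f(-13) = -15

-15


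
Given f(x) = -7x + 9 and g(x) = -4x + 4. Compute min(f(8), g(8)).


f(8) = -47
g(8) = -28
min = -47

-47


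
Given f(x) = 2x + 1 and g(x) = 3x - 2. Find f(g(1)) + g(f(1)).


f(g(1)) = 3
g(f(1)) = 7
Sum = 10

10


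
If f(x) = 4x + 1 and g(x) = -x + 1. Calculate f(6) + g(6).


f(6) = 25
g(6) = -5
Sum = 20

20


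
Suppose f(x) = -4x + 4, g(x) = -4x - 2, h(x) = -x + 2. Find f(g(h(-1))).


h(-1) = 3
g(3) = -14
f(-14) = 60

60


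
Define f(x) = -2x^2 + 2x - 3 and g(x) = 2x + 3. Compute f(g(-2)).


g(-2) = -1
f(-1) = (-2)*(-1)^2 + 2*(-1) - 3 = -7

-7


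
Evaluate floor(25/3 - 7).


1


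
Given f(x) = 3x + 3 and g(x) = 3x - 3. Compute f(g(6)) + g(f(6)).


f(g(6)) = 48
g(f(6)) = 60
Sum = 108

108


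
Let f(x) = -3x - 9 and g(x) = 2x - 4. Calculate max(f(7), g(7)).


f(7) = -30
g(7) = 10
max = 10

10


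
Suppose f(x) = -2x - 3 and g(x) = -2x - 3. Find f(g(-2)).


g(-2) = 1
f(1) = -5

-5


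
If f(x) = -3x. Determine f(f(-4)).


f(-4) = 12
f(12) = -36

-36


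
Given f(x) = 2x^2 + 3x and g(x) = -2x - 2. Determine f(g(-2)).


g(-2) = 2
f(2) = 2*(2)^2 + 3*(2) = 14

14


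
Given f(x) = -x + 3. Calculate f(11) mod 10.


f(11) = -8
-8 mod 10 = 2

2


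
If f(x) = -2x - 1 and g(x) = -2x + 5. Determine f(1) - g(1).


f(1) = -3
g(1) = 3
Difference = -6

-6


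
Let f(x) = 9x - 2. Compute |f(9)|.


f(9) = 79
|79| = 79

79


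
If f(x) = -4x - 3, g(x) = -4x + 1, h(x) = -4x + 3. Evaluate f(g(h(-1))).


h(-1) = 7
g(7) = -27
f(-27) = 105

105


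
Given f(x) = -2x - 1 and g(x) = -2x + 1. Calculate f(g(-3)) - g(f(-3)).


-6


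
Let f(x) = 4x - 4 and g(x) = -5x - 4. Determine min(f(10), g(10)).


-54


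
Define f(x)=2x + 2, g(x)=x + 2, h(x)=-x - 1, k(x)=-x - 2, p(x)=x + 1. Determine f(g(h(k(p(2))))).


p(2) = 3
k(3) = -5
h(-5) = 4
g(4) = 6
f(6) = 14

14


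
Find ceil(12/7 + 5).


12/7 = 1.7143
1.7143 + 5 = 6.7143
ceil(6.7143) = 7

7


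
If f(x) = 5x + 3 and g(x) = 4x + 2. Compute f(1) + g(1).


f(1) = 8
g(1) = 6
Sum = 14

14


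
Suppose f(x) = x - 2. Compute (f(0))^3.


f(0) = -2
(-2)^3 = -8

-8


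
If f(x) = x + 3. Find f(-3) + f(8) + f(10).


f(-3) = 0
f(8) = 11
f(10) = 13
Sum = 24

24


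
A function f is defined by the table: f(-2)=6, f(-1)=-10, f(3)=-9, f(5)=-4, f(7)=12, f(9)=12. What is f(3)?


-9


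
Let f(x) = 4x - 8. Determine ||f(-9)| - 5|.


f(-9) = -44
|-44| = 44
|44 - 5| = 39

39


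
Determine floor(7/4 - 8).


-7


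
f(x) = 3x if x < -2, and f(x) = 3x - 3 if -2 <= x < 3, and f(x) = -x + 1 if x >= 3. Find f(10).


10 satisfies x >= 3
f(10) = -9

-9


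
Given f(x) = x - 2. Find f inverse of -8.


Solve x - 2 = -8
x = (-8 + 2) / 1 = -6

-6


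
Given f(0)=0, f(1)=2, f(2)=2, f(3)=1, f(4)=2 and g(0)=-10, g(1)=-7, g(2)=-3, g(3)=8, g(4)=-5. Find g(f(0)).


f(0) = 0
g(0) = -10

-10


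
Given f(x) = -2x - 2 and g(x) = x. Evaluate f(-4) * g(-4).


f(-4) = 6
g(-4) = -4
Product = -24

-24


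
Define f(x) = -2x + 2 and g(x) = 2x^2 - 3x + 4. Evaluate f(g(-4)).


g(-4) = 48
f(48) = -94

-94


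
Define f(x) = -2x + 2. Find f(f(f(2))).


-10


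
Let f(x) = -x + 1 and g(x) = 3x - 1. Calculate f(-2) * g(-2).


f(-2) = 3
g(-2) = -7
Product = -21

-21


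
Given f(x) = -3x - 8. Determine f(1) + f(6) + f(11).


f(1) = -11
f(6) = -26
f(11) = -41
Sum = -78

-78


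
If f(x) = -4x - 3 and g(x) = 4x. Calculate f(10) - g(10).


-83


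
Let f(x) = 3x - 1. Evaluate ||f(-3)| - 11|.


f(-3) = -10
|-10| = 10
|10 - 11| = 1

1


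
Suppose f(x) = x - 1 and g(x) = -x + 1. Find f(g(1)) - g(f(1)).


f(g(1)) = -1
g(f(1)) = 1
Difference = -2

-2


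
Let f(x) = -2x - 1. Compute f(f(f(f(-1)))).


f(-1) = 1
f(1) = -3
f(-3) = 5
f(5) = -11

-11


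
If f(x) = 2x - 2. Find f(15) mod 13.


f(15) = 28
28 mod 13 = 2

2


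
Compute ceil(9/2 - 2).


9/2 = 4.5
4.5 - 2 = 2.5
ceil(2.5) = 3

3


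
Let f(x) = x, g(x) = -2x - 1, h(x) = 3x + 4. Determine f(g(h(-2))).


h(-2) = -2
g(-2) = 3
f(3) = 3

3


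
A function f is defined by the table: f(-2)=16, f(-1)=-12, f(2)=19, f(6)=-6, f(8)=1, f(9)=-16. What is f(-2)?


Reading from the table at x = -2

16


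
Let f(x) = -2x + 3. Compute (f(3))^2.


f(3) = -3
(-3)^2 = 9

9
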